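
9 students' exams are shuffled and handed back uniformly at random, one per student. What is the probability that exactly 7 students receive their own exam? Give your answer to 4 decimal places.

0.0001

Choose which 7 of the 9 are fixed: C(9,7) = 36 ways.
The remaining 2 must have no fixed point: D(2) = 1.
P = 36·1/362880 = 1/10080 ≈ 0.0001.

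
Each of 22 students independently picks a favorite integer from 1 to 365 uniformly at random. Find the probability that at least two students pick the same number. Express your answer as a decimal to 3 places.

0.476

It's easier to compute the probability that all 22 are distinct.
P(all distinct) = 365/365 · 364/365 · ··· · 344/365 ≈ 0.524.
So the probability of at least one match is 1 − 0.524 = 0.476.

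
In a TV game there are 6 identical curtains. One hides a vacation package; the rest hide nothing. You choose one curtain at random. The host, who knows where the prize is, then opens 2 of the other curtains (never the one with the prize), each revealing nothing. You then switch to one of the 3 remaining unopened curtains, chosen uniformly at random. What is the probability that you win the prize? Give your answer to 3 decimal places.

0.278

Your original curtain holds the prize with probability 1/6, so the other 5 collectively hold it with probability 5/6.
The host can always find 2 empty curtains to open, so the reveals don't change that 5/6; it is now spread over the 3 remaining unopened curtains.
P(win by switching) = (5/6) · (1/3) = 5/18 ≈ 0.278.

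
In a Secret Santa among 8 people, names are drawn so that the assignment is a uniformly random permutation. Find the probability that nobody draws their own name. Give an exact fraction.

This is the derangement probability: permutations of 8 with no fixed point.
D(8) = 8! · (1 − 1/1! + 1/2! − ··· + (−1)^8/8!) = 14833.
P = 14833/40320 = 2119/5760.

2119/5760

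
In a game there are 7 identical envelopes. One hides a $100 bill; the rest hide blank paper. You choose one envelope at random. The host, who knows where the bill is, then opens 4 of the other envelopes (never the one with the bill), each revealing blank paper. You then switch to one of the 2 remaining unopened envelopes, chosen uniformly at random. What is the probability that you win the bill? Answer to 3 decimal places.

0.429

Your original envelope holds the bill with probability 1/7, so the other 6 collectively hold it with probability 6/7.
The host can always find 4 empty envelopes to open, so the reveals don't change that 6/7; it is now spread over the 2 remaining unopened envelopes.
P(win by switching) = (6/7) · (1/2) = 3/7 ≈ 0.429.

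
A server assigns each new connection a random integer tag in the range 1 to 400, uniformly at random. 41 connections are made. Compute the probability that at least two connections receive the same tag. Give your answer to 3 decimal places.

0.880

It's easier to compute the probability that all 41 are distinct.
P(all distinct) = 400/400 · 399/400 · ··· · 360/400 ≈ 0.120.
So the probability of at least one match is 1 − 0.120 = 0.880.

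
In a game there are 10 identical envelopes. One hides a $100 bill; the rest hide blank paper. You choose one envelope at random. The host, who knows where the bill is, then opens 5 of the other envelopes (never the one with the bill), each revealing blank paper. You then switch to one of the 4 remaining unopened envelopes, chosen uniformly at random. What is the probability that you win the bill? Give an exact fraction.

9/40

Your original envelope holds the bill with probability 1/10, so the other 9 collectively hold it with probability 9/10.
The host can always find 5 empty envelopes to open, so the reveals don't change that 9/10; it is now spread over the 4 remaining unopened envelopes.
P(win by switching) = (9/10) · (1/4) = 9/40.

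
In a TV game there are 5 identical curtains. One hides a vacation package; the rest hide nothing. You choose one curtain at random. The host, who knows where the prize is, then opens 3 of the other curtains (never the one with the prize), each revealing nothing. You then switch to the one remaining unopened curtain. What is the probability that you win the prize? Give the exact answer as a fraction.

4/5

Your original curtain holds the prize with probability 1/5, so the other 4 collectively hold it with probability 4/5.
The host can always find 3 empty curtains to open, so the reveals don't change that 4/5; it is now spread over the 1 remaining unopened curtain.
P(win by switching) = (4/5) · (1/1) = 4/5.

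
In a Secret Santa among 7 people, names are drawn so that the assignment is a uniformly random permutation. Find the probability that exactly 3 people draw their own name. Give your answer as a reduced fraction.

1/16

Choose which 3 of the 7 are fixed: C(7,3) = 35 ways.
The remaining 4 must have no fixed point: D(4) = 9.
P = 35·9/5040 = 1/16.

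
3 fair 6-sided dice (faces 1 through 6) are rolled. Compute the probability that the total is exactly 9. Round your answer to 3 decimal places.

There are 6^3 = 216 equally likely outcomes.
The number of ordered 3-tuples from {1,…,6} summing to 9 is 25.
P(sum = 9) = 25/216 ≈ 0.116.

0.116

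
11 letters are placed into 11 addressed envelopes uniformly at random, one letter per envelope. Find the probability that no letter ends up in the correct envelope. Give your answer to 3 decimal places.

This is the derangement probability: permutations of 11 with no fixed point.
D(11) = 11! · (1 − 1/1! + 1/2! − ··· + (−1)^11/11!) = 14684570.
P = 14684570/39916800 = 1468457/3991680 ≈ 0.368.

0.368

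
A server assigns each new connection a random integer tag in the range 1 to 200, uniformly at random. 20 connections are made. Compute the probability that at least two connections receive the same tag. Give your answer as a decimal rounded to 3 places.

It's easier to compute the probability that all 20 are distinct.
P(all distinct) = 200/200 · 199/200 · ··· · 181/200 ≈ 0.374.
So the probability of at least one match is 1 − 0.374 = 0.626.

0.626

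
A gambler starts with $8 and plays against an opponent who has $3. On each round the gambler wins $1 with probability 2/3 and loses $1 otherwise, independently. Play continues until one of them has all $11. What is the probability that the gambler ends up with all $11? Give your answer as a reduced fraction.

2040/2047

Let r = q/p = (1/3)/(2/3) = 1/2. The recurrence P(i) = p·P(i+1) + q·P(i−1) with P(0)=0, P(11)=1 gives P(i) = (1 − r^i)/(1 − r^11).
P(8) = (1 − (1/2)^8) / (1 − (1/2)^11) = 2040/2047.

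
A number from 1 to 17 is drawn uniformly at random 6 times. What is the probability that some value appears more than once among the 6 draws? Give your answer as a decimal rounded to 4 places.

P(all 6 different) = 17/17 · 16/17 · ··· · 12/17 ≈ 0.3692.
P(at least two equal) = 1 − 0.3692 = 0.6308.

0.6308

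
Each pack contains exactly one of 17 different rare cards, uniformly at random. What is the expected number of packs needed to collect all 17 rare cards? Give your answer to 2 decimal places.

58.47

After i distinct types are collected, each trial gives a new one with probability (17−i)/17, so the expected wait for the next new type is 17/(17−i).
E = 17/17 + 17/16 + 17/15 + 17/14 + 17/13 + 17/12 + 17/11 + 17/10 + 17/9 + 17/8 + 17/7 + 17/6 + 17/5 + 17/4 + 17/3 + 17/2 + 17/1 = 42142223/720720 ≈ 58.47.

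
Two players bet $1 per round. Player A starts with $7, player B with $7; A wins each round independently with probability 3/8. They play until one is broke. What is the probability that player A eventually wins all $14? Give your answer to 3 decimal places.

0.027

Let r = q/p = (5/8)/(3/8) = 5/3. The recurrence P(i) = p·P(i+1) + q·P(i−1) with P(0)=0, P(14)=1 gives P(i) = (1 − r^i)/(1 − r^14).
P(7) = (1 − (5/3)^7) / (1 − (5/3)^14) = 2187/80312 ≈ 0.027.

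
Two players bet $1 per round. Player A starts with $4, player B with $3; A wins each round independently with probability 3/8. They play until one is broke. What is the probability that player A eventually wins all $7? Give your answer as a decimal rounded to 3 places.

0.193

Let r = q/p = (5/8)/(3/8) = 5/3. The recurrence P(i) = p·P(i+1) + q·P(i−1) with P(0)=0, P(7)=1 gives P(i) = (1 − r^i)/(1 − r^7).
P(4) = (1 − (5/3)^4) / (1 − (5/3)^7) = 7344/37969 ≈ 0.193.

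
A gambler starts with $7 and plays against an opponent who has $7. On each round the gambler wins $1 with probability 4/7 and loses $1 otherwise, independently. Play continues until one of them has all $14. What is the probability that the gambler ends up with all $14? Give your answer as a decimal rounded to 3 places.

0.882

Let r = q/p = (3/7)/(4/7) = 3/4. The recurrence P(i) = p·P(i+1) + q·P(i−1) with P(0)=0, P(14)=1 gives P(i) = (1 − r^i)/(1 − r^14).
P(7) = (1 − (3/4)^7) / (1 − (3/4)^14) = 16384/18571 ≈ 0.882.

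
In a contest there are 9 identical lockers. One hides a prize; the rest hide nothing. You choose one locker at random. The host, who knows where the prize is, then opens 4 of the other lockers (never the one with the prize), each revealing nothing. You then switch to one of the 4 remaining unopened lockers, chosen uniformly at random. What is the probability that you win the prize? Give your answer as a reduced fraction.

Your original locker holds the prize with probability 1/9, so the other 8 collectively hold it with probability 8/9.
The host can always find 4 empty lockers to open, so the reveals don't change that 8/9; it is now spread over the 4 remaining unopened lockers.
P(win by switching) = (8/9) · (1/4) = 2/9.

2/9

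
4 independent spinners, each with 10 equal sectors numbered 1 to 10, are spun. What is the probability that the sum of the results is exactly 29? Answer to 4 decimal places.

There are 10^4 = 10000 equally likely outcomes.
The number of ordered 4-tuples from {1,…,10} summing to 29 is 348.
P(sum = 29) = 348/10000 = 87/2500 ≈ 0.0348.

0.0348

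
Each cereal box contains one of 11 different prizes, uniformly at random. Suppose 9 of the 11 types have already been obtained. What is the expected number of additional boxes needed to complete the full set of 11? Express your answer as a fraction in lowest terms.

Starting from 9 distinct types, each trial gives a new one with probability (11−i)/11 when i types are held, so the wait for the next new type is 11/(11−i).
E = 11/2 + 11/1 = 33/2.

33/2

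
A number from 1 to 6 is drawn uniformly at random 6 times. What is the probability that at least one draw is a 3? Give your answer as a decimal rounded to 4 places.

0.6651

P(no draw is a 3) = (5/6)^6 ≈ 0.3349.
P(at least one) = 1 − 0.3349 = 0.6651.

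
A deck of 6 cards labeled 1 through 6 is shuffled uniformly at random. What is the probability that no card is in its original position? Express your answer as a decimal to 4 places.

0.3681

This is the derangement probability: permutations of 6 with no fixed point.
D(6) = 6! · (1 − 1/1! + 1/2! − ··· + (−1)^6/6!) = 265.
P = 265/720 = 53/144 ≈ 0.3681.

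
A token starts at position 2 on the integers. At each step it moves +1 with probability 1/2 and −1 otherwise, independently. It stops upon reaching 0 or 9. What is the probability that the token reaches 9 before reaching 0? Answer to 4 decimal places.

With a fair step, P(i) = ½P(i−1) + ½P(i+1) with P(0)=0, P(9)=1 has the linear solution P(i) = i/9.
P(2) = 2/9 ≈ 0.2222.

0.2222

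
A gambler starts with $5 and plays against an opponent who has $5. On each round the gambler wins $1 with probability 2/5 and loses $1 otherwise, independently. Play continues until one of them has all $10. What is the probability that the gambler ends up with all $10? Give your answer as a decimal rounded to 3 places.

0.116

Let r = q/p = (3/5)/(2/5) = 3/2. The recurrence P(i) = p·P(i+1) + q·P(i−1) with P(0)=0, P(10)=1 gives P(i) = (1 − r^i)/(1 − r^10).
P(5) = (1 − (3/2)^5) / (1 − (3/2)^10) = 32/275 ≈ 0.116.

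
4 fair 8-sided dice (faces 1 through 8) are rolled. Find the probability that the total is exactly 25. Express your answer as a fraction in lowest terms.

15/512

There are 8^4 = 4096 equally likely outcomes.
The number of ordered 4-tuples from {1,…,8} summing to 25 is 120.
P(sum = 25) = 120/4096 = 15/512.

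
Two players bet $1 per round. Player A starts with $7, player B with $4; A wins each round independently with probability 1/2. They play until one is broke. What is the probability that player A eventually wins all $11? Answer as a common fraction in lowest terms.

7/11

With a fair step, P(i) = ½P(i−1) + ½P(i+1) with P(0)=0, P(11)=1 has the linear solution P(i) = i/11.
P(7) = 7/11.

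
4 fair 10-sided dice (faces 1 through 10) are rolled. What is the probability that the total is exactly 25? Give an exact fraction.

37/625

There are 10^4 = 10000 equally likely outcomes.
The number of ordered 4-tuples from {1,…,10} summing to 25 is 592.
P(sum = 25) = 592/10000 = 37/625.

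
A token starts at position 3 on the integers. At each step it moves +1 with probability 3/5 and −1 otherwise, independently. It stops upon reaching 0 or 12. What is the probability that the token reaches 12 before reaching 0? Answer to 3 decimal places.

0.709

Let r = q/p = (2/5)/(3/5) = 2/3. The recurrence P(i) = p·P(i+1) + q·P(i−1) with P(0)=0, P(12)=1 gives P(i) = (1 − r^i)/(1 − r^12).
P(3) = (1 − (2/3)^3) / (1 − (2/3)^12) = 19683/27755 ≈ 0.709.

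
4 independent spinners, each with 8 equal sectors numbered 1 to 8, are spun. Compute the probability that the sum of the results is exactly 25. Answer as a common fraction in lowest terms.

15/512

There are 8^4 = 4096 equally likely outcomes.
The number of ordered 4-tuples from {1,…,8} summing to 25 is 120.
P(sum = 25) = 120/4096 = 15/512.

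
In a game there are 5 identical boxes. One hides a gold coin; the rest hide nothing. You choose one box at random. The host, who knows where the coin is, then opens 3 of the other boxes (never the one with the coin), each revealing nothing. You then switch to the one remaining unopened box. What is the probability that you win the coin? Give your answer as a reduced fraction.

Your original box holds the coin with probability 1/5, so the other 4 collectively hold it with probability 4/5.
The host can always find 3 empty boxes to open, so the reveals don't change that 4/5; it is now spread over the 1 remaining unopened box.
P(win by switching) = (4/5) · (1/1) = 4/5.

4/5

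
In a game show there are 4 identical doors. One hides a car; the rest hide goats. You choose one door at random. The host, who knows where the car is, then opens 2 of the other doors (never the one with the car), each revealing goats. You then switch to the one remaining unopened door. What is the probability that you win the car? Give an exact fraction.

3/4

Your original door holds the car with probability 1/4, so the other 3 collectively hold it with probability 3/4.
The host can always find 2 empty doors to open, so the reveals don't change that 3/4; it is now spread over the 1 remaining unopened door.
P(win by switching) = (3/4) · (1/1) = 3/4.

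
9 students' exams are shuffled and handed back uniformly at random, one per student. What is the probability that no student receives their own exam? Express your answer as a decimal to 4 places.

This is the derangement probability: permutations of 9 with no fixed point.
D(9) = 9! · (1 − 1/1! + 1/2! − ··· + (−1)^9/9!) = 133496.
P = 133496/362880 = 16687/45360 ≈ 0.3679.

0.3679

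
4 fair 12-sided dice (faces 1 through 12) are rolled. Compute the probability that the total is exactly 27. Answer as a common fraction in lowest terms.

143/2592

There are 12^4 = 20736 equally likely outcomes.
The number of ordered 4-tuples from {1,…,12} summing to 27 is 1144.
P(sum = 27) = 1144/20736 = 143/2592.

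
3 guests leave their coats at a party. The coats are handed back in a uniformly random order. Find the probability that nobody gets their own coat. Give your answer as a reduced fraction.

1/3

This is the derangement probability: permutations of 3 with no fixed point.
D(3) = 3! · (1 − 1/1! + 1/2! − ··· + (−1)^3/3!) = 2.
P = 2/6 = 1/3.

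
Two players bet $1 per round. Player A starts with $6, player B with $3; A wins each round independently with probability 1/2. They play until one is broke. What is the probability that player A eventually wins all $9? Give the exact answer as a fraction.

With a fair step, P(i) = ½P(i−1) + ½P(i+1) with P(0)=0, P(9)=1 has the linear solution P(i) = i/9.
P(6) = 6/9 = 2/3.

2/3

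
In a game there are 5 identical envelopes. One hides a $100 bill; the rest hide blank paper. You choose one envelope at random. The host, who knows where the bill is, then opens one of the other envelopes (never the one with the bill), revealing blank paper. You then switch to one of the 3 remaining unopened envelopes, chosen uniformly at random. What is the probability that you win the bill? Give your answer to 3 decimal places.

Your original envelope holds the bill with probability 1/5, so the other 4 collectively hold it with probability 4/5.
The host can always find an empty envelope to open, so this doesn't change that 4/5; it is now spread over the 3 remaining unopened envelopes.
P(win by switching) = (4/5) · (1/3) = 4/15 ≈ 0.267.

0.267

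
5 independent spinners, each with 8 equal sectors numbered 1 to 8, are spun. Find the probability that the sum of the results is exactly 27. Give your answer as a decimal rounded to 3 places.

0.053

There are 8^5 = 32768 equally likely outcomes.
The number of ordered 5-tuples from {1,…,8} summing to 27 is 1750.
P(sum = 27) = 1750/32768 = 875/16384 ≈ 0.053.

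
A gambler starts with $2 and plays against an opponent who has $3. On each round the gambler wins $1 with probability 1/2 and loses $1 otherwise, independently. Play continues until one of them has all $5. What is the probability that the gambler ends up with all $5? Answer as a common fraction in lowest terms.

With a fair step, P(i) = ½P(i−1) + ½P(i+1) with P(0)=0, P(5)=1 has the linear solution P(i) = i/5.
P(2) = 2/5.

2/5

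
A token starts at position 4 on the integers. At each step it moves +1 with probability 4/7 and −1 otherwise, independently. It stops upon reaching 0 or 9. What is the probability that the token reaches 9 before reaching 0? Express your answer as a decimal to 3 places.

0.739

Let r = q/p = (3/7)/(4/7) = 3/4. The recurrence P(i) = p·P(i+1) + q·P(i−1) with P(0)=0, P(9)=1 gives P(i) = (1 − r^i)/(1 − r^9).
P(4) = (1 − (3/4)^4) / (1 − (3/4)^9) = 179200/242461 ≈ 0.739.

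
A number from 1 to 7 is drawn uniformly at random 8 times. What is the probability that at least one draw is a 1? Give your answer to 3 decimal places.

P(no draw is a 1) = (6/7)^8 ≈ 0.291.
P(at least one) = 1 − 0.291 = 0.709.

0.709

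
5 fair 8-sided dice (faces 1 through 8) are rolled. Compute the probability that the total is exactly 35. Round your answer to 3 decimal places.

0.004

There are 8^5 = 32768 equally likely outcomes.
The number of ordered 5-tuples from {1,…,8} summing to 35 is 126.
P(sum = 35) = 126/32768 = 63/16384 ≈ 0.004.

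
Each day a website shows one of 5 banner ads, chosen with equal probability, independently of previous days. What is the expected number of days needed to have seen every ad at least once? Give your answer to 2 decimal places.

After i distinct types are collected, each trial gives a new one with probability (5−i)/5, so the expected wait for the next new type is 5/(5−i).
E = 5/5 + 5/4 + 5/3 + 5/2 + 5/1 = 137/12 ≈ 11.42.

11.42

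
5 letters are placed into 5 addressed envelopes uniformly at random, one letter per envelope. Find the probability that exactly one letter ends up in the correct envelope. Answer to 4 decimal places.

0.3750

Choose which one is fixed: C(5,1) = 5 ways.
The remaining 4 must have no fixed point: D(4) = 9.
P = 5·9/120 = 3/8 ≈ 0.3750.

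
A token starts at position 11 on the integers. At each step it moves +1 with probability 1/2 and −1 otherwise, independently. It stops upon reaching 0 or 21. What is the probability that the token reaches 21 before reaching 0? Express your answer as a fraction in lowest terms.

11/21

With a fair step, P(i) = ½P(i−1) + ½P(i+1) with P(0)=0, P(21)=1 has the linear solution P(i) = i/21.
P(11) = 11/21.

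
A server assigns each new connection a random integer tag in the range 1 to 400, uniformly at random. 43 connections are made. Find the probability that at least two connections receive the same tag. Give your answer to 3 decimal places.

It's easier to compute the probability that all 43 are distinct.
P(all distinct) = 400/400 · 399/400 · ··· · 358/400 ≈ 0.096.
So the probability of at least one match is 1 − 0.096 = 0.904.

0.904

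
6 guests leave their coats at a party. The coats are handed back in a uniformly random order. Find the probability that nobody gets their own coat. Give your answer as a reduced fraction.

53/144

This is the derangement probability: permutations of 6 with no fixed point.
D(6) = 6! · (1 − 1/1! + 1/2! − ··· + (−1)^6/6!) = 265.
P = 265/720 = 53/144.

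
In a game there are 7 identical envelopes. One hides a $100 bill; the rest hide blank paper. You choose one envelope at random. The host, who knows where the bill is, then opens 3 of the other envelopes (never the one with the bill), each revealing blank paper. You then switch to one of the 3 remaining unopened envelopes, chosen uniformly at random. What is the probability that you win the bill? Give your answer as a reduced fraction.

Your original envelope holds the bill with probability 1/7, so the other 6 collectively hold it with probability 6/7.
The host can always find 3 empty envelopes to open, so the reveals don't change that 6/7; it is now spread over the 3 remaining unopened envelopes.
P(win by switching) = (6/7) · (1/3) = 2/7.

2/7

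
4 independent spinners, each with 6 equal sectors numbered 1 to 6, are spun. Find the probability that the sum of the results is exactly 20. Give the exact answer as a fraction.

35/1296

There are 6^4 = 1296 equally likely outcomes.
The number of ordered 4-tuples from {1,…,6} summing to 20 is 35.
P(sum = 20) = 35/1296.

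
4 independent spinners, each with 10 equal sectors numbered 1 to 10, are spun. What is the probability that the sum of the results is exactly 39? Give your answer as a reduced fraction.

1/2500

There are 10^4 = 10000 equally likely outcomes.
The number of ordered 4-tuples from {1,…,10} summing to 39 is 4.
P(sum = 39) = 4/10000 = 1/2500.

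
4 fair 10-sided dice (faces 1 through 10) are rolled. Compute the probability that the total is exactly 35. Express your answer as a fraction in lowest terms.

There are 10^4 = 10000 equally likely outcomes.
The number of ordered 4-tuples from {1,…,10} summing to 35 is 56.
P(sum = 35) = 56/10000 = 7/1250.

7/1250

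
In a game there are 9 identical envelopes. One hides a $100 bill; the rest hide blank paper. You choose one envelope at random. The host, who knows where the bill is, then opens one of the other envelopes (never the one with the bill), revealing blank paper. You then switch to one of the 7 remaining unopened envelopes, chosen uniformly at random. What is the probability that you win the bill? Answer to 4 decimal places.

Your original envelope holds the bill with probability 1/9, so the other 8 collectively hold it with probability 8/9.
The host can always find an empty envelope to open, so this doesn't change that 8/9; it is now spread over the 7 remaining unopened envelopes.
P(win by switching) = (8/9) · (1/7) = 8/63 ≈ 0.1270.

0.1270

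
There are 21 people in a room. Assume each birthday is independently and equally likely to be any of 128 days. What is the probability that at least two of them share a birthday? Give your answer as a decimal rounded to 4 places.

It's easier to compute the probability that all 21 are distinct.
P(all distinct) = 128/128 · 127/128 · ··· · 108/128 ≈ 0.1762.
So the probability of at least one match is 1 − 0.1762 = 0.8238.

0.8238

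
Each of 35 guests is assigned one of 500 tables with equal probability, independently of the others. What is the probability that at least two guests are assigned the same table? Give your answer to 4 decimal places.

0.7043

It's easier to compute the probability that all 35 are distinct.
P(all distinct) = 500/500 · 499/500 · ··· · 466/500 ≈ 0.2957.
So the probability of at least one match is 1 − 0.2957 = 0.7043.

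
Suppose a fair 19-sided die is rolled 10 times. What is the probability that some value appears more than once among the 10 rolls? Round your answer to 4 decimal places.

0.9453

P(all 10 different) = 19/19 · 18/19 · ··· · 10/19 ≈ 0.0547.
P(at least two equal) = 1 − 0.0547 = 0.9453.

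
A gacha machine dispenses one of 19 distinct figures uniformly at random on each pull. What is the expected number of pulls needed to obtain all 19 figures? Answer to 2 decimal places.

After i distinct types are collected, each trial gives a new one with probability (19−i)/19, so the expected wait for the next new type is 19/(19−i).
E = 19/19 + 19/18 + 19/17 + 19/16 + 19/15 + 19/14 + 19/13 + 19/12 + 19/11 + 19/10 + 19/9 + 19/8 + 19/7 + 19/6 + 19/5 + 19/4 + 19/3 + 19/2 + 19/1 = 275295799/4084080 ≈ 67.41.

67.41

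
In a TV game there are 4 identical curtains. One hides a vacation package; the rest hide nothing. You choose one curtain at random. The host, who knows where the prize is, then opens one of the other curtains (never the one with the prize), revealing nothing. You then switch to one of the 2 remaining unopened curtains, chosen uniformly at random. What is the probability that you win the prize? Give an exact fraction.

3/8

Your original curtain holds the prize with probability 1/4, so the other 3 collectively hold it with probability 3/4.
The host can always find an empty curtain to open, so this doesn't change that 3/4; it is now spread over the 2 remaining unopened curtains.
P(win by switching) = (3/4) · (1/2) = 3/8.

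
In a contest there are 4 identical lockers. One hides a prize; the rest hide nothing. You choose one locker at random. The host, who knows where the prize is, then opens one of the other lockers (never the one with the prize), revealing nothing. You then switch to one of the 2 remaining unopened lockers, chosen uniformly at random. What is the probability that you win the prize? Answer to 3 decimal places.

0.375

Your original locker holds the prize with probability 1/4, so the other 3 collectively hold it with probability 3/4.
The host can always find an empty locker to open, so this doesn't change that 3/4; it is now spread over the 2 remaining unopened lockers.
P(win by switching) = (3/4) · (1/2) = 3/8 ≈ 0.375.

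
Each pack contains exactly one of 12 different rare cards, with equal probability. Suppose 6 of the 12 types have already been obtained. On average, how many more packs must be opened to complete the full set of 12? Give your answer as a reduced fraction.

147/5

Starting from 6 distinct types, each trial gives a new one with probability (12−i)/12 when i types are held, so the wait for the next new type is 12/(12−i).
E = 12/6 + 12/5 + 12/4 + 12/3 + 12/2 + 12/1 = 147/5.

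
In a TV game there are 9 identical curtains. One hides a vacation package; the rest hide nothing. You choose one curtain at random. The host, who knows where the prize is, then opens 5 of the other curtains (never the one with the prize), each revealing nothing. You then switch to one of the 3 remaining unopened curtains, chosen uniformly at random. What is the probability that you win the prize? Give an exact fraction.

Your original curtain holds the prize with probability 1/9, so the other 8 collectively hold it with probability 8/9.
The host can always find 5 empty curtains to open, so the reveals don't change that 8/9; it is now spread over the 3 remaining unopened curtains.
P(win by switching) = (8/9) · (1/3) = 8/27.

8/27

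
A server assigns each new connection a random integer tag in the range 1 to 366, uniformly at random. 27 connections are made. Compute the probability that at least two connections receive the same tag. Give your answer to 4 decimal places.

0.6258

It's easier to compute the probability that all 27 are distinct.
P(all distinct) = 366/366 · 365/366 · ··· · 340/366 ≈ 0.3742.
So the probability of at least one match is 1 − 0.3742 = 0.6258.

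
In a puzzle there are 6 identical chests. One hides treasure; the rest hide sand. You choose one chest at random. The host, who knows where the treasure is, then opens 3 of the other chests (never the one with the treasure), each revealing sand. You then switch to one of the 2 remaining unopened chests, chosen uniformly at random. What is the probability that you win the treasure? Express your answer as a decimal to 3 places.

Your original chest holds the treasure with probability 1/6, so the other 5 collectively hold it with probability 5/6.
The host can always find 3 empty chests to open, so the reveals don't change that 5/6; it is now spread over the 2 remaining unopened chests.
P(win by switching) = (5/6) · (1/2) = 5/12 ≈ 0.417.

0.417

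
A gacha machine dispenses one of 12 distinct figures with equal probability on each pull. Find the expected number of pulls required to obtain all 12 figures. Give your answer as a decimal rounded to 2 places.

After i distinct types are collected, each trial gives a new one with probability (12−i)/12, so the expected wait for the next new type is 12/(12−i).
E = 12/12 + 12/11 + 12/10 + 12/9 + 12/8 + 12/7 + 12/6 + 12/5 + 12/4 + 12/3 + 12/2 + 12/1 = 86021/2310 ≈ 37.24.

37.24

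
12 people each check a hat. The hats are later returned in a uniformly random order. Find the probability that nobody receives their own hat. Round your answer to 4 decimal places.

This is the derangement probability: permutations of 12 with no fixed point.
D(12) = 12! · (1 − 1/1! + 1/2! − ··· + (−1)^12/12!) = 176214841.
P = 176214841/479001600 = 16019531/43545600 ≈ 0.3679.

0.3679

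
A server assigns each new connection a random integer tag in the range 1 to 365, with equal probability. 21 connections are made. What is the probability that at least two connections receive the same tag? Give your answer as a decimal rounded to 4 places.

0.4437

It's easier to compute the probability that all 21 are distinct.
P(all distinct) = 365/365 · 364/365 · ··· · 345/365 ≈ 0.5563.
So the probability of at least one match is 1 − 0.5563 = 0.4437.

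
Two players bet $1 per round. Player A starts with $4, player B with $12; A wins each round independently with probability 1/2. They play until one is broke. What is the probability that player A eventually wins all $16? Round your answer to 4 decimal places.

0.2500

With a fair step, P(i) = ½P(i−1) + ½P(i+1) with P(0)=0, P(16)=1 has the linear solution P(i) = i/16.
P(4) = 4/16 = 1/4 ≈ 0.2500.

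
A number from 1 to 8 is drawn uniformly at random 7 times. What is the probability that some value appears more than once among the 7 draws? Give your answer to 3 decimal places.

0.981

P(all 7 different) = 8/8 · 7/8 · ··· · 2/8 ≈ 0.019.
P(at least two equal) = 1 − 0.019 = 0.981.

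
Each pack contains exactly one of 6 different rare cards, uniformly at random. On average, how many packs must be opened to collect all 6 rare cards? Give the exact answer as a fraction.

After i distinct types are collected, each trial gives a new one with probability (6−i)/6, so the expected wait for the next new type is 6/(6−i).
E = 6/6 + 6/5 + 6/4 + 6/3 + 6/2 + 6/1 = 147/10.

147/10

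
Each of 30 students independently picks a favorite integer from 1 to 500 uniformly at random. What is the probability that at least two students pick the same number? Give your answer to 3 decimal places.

0.588

It's easier to compute the probability that all 30 are distinct.
P(all distinct) = 500/500 · 499/500 · ··· · 471/500 ≈ 0.412.
So the probability of at least one match is 1 − 0.412 = 0.588.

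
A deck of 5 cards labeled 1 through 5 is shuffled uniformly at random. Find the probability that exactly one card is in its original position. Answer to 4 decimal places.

Choose which one is fixed: C(5,1) = 5 ways.
The remaining 4 must have no fixed point: D(4) = 9.
P = 5·9/120 = 3/8 ≈ 0.3750.

0.3750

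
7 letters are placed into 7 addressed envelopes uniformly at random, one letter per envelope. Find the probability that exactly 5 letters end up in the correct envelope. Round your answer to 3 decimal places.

Choose which 5 of the 7 are fixed: C(7,5) = 21 ways.
The remaining 2 must have no fixed point: D(2) = 1.
P = 21·1/5040 = 1/240 ≈ 0.004.

0.004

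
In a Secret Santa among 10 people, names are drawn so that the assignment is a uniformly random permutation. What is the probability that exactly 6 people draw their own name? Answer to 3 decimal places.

0.001

Choose which 6 of the 10 are fixed: C(10,6) = 210 ways.
The remaining 4 must have no fixed point: D(4) = 9.
P = 210·9/3628800 = 1/1920 ≈ 0.001.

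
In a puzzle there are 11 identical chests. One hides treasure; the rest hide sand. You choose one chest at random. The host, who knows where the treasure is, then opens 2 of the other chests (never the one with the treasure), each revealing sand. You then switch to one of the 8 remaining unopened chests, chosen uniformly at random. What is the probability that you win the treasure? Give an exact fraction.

5/44

Your original chest holds the treasure with probability 1/11, so the other 10 collectively hold it with probability 10/11.
The host can always find 2 empty chests to open, so the reveals don't change that 10/11; it is now spread over the 8 remaining unopened chests.
P(win by switching) = (10/11) · (1/8) = 5/44.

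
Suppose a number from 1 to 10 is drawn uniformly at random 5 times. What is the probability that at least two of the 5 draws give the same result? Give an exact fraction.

P(all 5 different) = 10/10 · 9/10 · ··· · 6/10 = 189/625.
P(at least two equal) = 1 − 189/625 = 436/625.

436/625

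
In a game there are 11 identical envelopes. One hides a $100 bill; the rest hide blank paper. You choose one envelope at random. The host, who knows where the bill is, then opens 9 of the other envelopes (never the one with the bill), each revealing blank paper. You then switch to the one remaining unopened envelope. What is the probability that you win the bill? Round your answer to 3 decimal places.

0.909

Your original envelope holds the bill with probability 1/11, so the other 10 collectively hold it with probability 10/11.
The host can always find 9 empty envelopes to open, so the reveals don't change that 10/11; it is now spread over the 1 remaining unopened envelope.
P(win by switching) = (10/11) · (1/1) = 10/11 ≈ 0.909.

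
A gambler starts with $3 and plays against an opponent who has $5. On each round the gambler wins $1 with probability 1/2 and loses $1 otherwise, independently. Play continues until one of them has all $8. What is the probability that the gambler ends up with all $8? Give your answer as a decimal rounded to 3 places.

0.375

With a fair step, P(i) = ½P(i−1) + ½P(i+1) with P(0)=0, P(8)=1 has the linear solution P(i) = i/8.
P(3) = 3/8 ≈ 0.375.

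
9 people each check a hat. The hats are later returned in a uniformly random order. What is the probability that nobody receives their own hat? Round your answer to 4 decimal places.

0.3679

This is the derangement probability: permutations of 9 with no fixed point.
D(9) = 9! · (1 − 1/1! + 1/2! − ··· + (−1)^9/9!) = 133496.
P = 133496/362880 = 16687/45360 ≈ 0.3679.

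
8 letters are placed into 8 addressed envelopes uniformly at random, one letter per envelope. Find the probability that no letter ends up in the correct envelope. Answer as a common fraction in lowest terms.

2119/5760

This is the derangement probability: permutations of 8 with no fixed point.
D(8) = 8! · (1 − 1/1! + 1/2! − ··· + (−1)^8/8!) = 14833.
P = 14833/40320 = 2119/5760.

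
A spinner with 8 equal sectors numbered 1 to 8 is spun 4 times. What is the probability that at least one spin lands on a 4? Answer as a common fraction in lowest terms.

P(no spin lands on a 4) = (7/8)^4 = 2401/4096.
P(at least one) = 1 − 2401/4096 = 1695/4096.

1695/4096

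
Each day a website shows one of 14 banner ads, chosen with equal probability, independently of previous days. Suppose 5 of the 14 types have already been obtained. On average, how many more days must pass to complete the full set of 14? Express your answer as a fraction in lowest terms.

Starting from 5 distinct types, each trial gives a new one with probability (14−i)/14 when i types are held, so the wait for the next new type is 14/(14−i).
E = 14/9 + 14/8 + 14/7 + 14/6 + 14/5 + 14/4 + 14/3 + 14/2 + 14/1 = 7129/180.

7129/180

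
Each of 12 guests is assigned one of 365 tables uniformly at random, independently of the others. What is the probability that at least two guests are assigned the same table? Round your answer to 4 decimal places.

It's easier to compute the probability that all 12 are distinct.
P(all distinct) = 365/365 · 364/365 · ··· · 354/365 ≈ 0.8330.
So the probability of at least one match is 1 − 0.8330 = 0.1670.

0.1670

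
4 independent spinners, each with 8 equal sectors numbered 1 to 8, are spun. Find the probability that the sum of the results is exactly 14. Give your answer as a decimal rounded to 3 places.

0.060

There are 8^4 = 4096 equally likely outcomes.
The number of ordered 4-tuples from {1,…,8} summing to 14 is 246.
P(sum = 14) = 246/4096 = 123/2048 ≈ 0.060.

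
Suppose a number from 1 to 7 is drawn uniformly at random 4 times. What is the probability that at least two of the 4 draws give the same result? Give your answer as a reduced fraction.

P(all 4 different) = 7/7 · 6/7 · ··· · 4/7 = 120/343.
P(at least two equal) = 1 − 120/343 = 223/343.

223/343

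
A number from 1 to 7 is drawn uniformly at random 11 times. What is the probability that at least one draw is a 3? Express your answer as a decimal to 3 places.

0.817

P(no draw is a 3) = (6/7)^11 ≈ 0.183.
P(at least one) = 1 − 0.183 = 0.817.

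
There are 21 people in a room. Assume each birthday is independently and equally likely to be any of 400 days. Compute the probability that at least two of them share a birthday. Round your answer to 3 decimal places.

It's easier to compute the probability that all 21 are distinct.
P(all distinct) = 400/400 · 399/400 · ··· · 380/400 ≈ 0.586.
So the probability of at least one match is 1 − 0.586 = 0.414.

0.414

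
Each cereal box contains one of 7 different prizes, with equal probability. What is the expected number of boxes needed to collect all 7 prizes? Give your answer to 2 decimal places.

18.15

After i distinct types are collected, each trial gives a new one with probability (7−i)/7, so the expected wait for the next new type is 7/(7−i).
E = 7/7 + 7/6 + 7/5 + 7/4 + 7/3 + 7/2 + 7/1 = 363/20 ≈ 18.15.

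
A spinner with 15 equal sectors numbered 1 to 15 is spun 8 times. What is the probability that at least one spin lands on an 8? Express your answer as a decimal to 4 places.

P(no spin lands on an 8) = (14/15)^8 ≈ 0.5758.
P(at least one) = 1 − 0.5758 = 0.4242.

0.4242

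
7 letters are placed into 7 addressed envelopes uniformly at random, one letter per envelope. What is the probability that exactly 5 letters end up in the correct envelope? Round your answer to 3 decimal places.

0.004

Choose which 5 of the 7 are fixed: C(7,5) = 21 ways.
The remaining 2 must have no fixed point: D(2) = 1.
P = 21·1/5040 = 1/240 ≈ 0.004.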